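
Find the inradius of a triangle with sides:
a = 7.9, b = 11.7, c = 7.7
r = Area/s where s is the semi-perimeter.
s = (7.9 + 11.7 + 7.7)/2 = 27.3/2 = 13.65
Area = √(s(s−a)(s−b)(s−c)) = √(13.65·5.75·1.95·5.95) ≈ √910.651 ≈ 30.177
r ≈ 30.177/13.65 ≈ 2.21077

r = 2.211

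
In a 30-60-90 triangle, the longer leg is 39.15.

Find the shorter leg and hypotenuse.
In a 30-60-90 triangle the sides are in ratio 1 : √3 : 2, so short leg = long leg/√3 and hypotenuse = 2·(short leg).
Short leg = 39.15/√3 ≈ 39.15/1.73205 ≈ 22.6033
Hypotenuse = 2·22.6033 ≈ 45.2065

Short leg = 22.6, Hypotenuse = 45.21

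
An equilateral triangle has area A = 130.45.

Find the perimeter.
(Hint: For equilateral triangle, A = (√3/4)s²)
A = (√3/4)s²  ⇒  s² = 4A/√3 = 4·130.45/√3 = 521.8/1.73205 ≈ 301.261
s ≈ √301.261 ≈ 17.3569
Perimeter = 3s ≈ 3·17.3569 ≈ 52.0706

Perimeter = 52.07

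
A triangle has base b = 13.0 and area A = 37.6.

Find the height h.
A = ½·b·h  ⇒  h = 2A/b = 2·37.6/13.0 = 75.2/13.0 ≈ 5.78462

h = 5.785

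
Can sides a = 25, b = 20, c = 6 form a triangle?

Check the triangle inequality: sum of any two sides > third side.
a + b vs c: 25 + 20 = 45 > 6  ✓
a + c vs b: 25 + 6 = 31 > 20  ✓
b + c vs a: 20 + 6 = 26 > 25  ✓

Yes, triangle inequality satisfied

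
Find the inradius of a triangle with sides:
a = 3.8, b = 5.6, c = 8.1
r = Area/s where s is the semi-perimeter.
s = (3.8 + 5.6 + 8.1)/2 = 17.5/2 = 8.75
Area = √(s(s−a)(s−b)(s−c)) = √(8.75·4.95·3.15·0.65) ≈ √88.6823 ≈ 9.41713
r ≈ 9.41713/8.75 ≈ 1.07624

r = 1.076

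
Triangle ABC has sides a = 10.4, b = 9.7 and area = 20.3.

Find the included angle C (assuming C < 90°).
Area = ½·a·b·sin(C)  ⇒  sin(C) = 2·Area/(a·b) = 2·20.3/(10.4·9.7) = 40.6/100.88 ≈ 0.402458
C = arcsin(0.402458) ≈ 23.732° (taking the acute solution since C < 90°)

C = 23.73°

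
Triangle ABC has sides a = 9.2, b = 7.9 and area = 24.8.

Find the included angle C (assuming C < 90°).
Area = ½·a·b·sin(C)  ⇒  sin(C) = 2·Area/(a·b) = 2·24.8/(9.2·7.9) = 49.6/72.68 ≈ 0.682444
C = arcsin(0.682444) ≈ 43.0349° (taking the acute solution since C < 90°)

C = 43.03°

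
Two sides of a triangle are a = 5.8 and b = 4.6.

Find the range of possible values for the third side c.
Triangle inequality: |a − b| < c < a + b
|a − b| = |5.8 − 4.6| = 1.2
a + b = 5.8 + 4.6 = 10.4

1.2 < c < 10.4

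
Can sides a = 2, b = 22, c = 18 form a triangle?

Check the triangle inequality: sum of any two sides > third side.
a + b vs c: 2 + 22 = 24 > 18  ✓
a + c vs b: 2 + 18 = 20 ≤ 22  ✗
b + c vs a: 22 + 18 = 40 > 2  ✓

No: 2 + 18 = 20 is not > 22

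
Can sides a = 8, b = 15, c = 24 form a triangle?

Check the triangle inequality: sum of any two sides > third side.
a + b vs c: 8 + 15 = 23 ≤ 24  ✗
a + c vs b: 8 + 24 = 32 > 15  ✓
b + c vs a: 15 + 24 = 39 > 8  ✓

No: 8 + 15 = 23 is not > 24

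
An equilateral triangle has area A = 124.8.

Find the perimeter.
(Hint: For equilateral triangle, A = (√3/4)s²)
A = (√3/4)s²  ⇒  s² = 4A/√3 = 4·124.8/√3 = 499.2/1.73205 ≈ 288.213
s ≈ √288.213 ≈ 16.9768
Perimeter = 3s ≈ 3·16.9768 ≈ 50.9305

Perimeter = 50.93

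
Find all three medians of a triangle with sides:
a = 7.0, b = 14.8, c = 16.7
Median formula: m_a = ½√(2b² + 2c² − a²) (and cyclically). a² = 49, b² = 219.04, c² = 278.89.
m_a = ½√(2·219.04 + 2·278.89 − 49) = ½√946.86 ≈ ½·30.7711 ≈ 15.3855
m_b = ½√(2·49 + 2·278.89 − 219.04) = ½√436.74 ≈ ½·20.8983 ≈ 10.4492
m_c = ½√(2·49 + 2·219.04 − 278.89) = ½√257.19 ≈ ½·16.0371 ≈ 8.01857

m_a = 15.39, m_b = 10.45, m_c = 8.019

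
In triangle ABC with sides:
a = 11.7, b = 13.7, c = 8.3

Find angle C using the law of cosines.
c² = a² + b² − 2ab·cos(C)  ⇒  cos(C) = (a² + b² − c²)/(2ab)
cos(C) = (11.7² + 13.7² − 8.3²)/(2·11.7·13.7) = (136.89 + 187.69 − 68.89)/320.58 = 255.69/320.58 ≈ 0.797586
C = arccos(0.797586) ≈ 37.0998°

C = 37.1°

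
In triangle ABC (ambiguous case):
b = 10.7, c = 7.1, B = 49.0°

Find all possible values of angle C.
b/sin(B) = c/sin(C)  ⇒  sin(C) = c·sin(B)/b = 7.1·sin(49.0°)/10.7
sin(49.0°) ≈ 0.75471
sin(C) ≈ 7.1·0.75471/10.7 ≈ 5.35844/10.7 ≈ 0.500789
Candidate 1: C₁ = arcsin(0.500789) ≈ 30.0522°  →  A = 180° − 49.0° − 30.0522° ≈ 100.948° > 0, valid
Candidate 2: C₂ = 180° − C₁ ≈ 149.948°  →  A = 180° − 49.0° − 149.948° ≈ -18.9478° ≤ 0, not a valid triangle

C = 30.05° (one solution)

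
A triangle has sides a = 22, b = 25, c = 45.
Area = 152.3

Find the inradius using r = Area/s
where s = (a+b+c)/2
s = (22 + 25 + 45)/2 = 92/2 = 46
r = Area/s = 152.3/46 ≈ 3.31087

r = 3.311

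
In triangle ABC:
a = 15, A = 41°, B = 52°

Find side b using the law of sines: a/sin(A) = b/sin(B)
a/sin(A) = b/sin(B)  ⇒  b = a·sin(B)/sin(A) = 15·sin(52°)/sin(41°)
sin(52°) ≈ 0.788011, sin(41°) ≈ 0.656059
b ≈ 15·0.788011/0.656059 ≈ 11.8202/0.656059 ≈ 18.0169

b = 18.02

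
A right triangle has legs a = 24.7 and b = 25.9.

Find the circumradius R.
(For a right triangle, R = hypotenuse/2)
Hypotenuse c = √(a² + b²) = √(610.09 + 670.81) = √1280.9 ≈ 35.7897
R = c/2 ≈ 35.7897/2 ≈ 17.8948

R = 17.89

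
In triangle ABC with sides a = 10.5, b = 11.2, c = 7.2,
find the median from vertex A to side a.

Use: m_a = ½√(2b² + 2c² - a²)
m_a = ½√(2·11.2² + 2·7.2² − 10.5²) = ½√(2·125.44 + 2·51.84 − 110.25) = ½√(250.88 + 103.68 − 110.25) = ½√244.31
√244.31 ≈ 15.6304, so m_a ≈ 7.81521

m_a = 7.815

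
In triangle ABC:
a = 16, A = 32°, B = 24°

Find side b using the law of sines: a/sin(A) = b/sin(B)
a/sin(A) = b/sin(B)  ⇒  b = a·sin(B)/sin(A) = 16·sin(24°)/sin(32°)
sin(24°) ≈ 0.406737, sin(32°) ≈ 0.529919
b ≈ 16·0.406737/0.529919 ≈ 6.50779/0.529919 ≈ 12.2807

b = 12.28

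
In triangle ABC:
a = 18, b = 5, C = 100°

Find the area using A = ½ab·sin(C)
A = ½·a·b·sin(C) = ½·18·5·sin(100°)
sin(100°) ≈ 0.984808
A ≈ ½·90·0.984808 = 45·0.984808 ≈ 44.3163

Area = 44.32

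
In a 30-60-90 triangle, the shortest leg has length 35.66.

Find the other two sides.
In a 30-60-90 triangle the sides are in ratio 1 : √3 : 2 (short leg : long leg : hypotenuse).
Long leg = 35.66·√3 ≈ 35.66·1.73205 ≈ 61.7649
Hypotenuse = 2·35.66 = 71.32

Long leg = 35.66√3 = 61.76, Hypotenuse = 71.32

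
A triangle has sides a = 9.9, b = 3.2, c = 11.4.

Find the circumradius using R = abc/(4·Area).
First find the area with Heron's formula.
s = (9.9 + 3.2 + 11.4)/2 = 12.25
Area = √(s(s−a)(s−b)(s−c)) = √(12.25·2.35·9.05·0.85) ≈ √221.448 ≈ 14.8811
abc = 9.9·3.2·11.4 = 361.152
R = abc/(4·Area) ≈ 361.152/(4·14.8811) = 361.152/59.5245 ≈ 6.06728

R = 6.067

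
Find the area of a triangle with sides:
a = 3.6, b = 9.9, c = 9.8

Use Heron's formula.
s = (3.6 + 9.9 + 9.8)/2 = 23.3/2 = 11.65
s − a = 8.05, s − b = 1.75, s − c = 1.85
s(s−a)(s−b)(s−c) = 11.65·8.05·1.75·1.85 ≈ 303.621
Area = √303.621 ≈ 17.4247

Area = 17.42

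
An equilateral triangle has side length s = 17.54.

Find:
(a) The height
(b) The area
(a) The height splits the triangle into two 30-60-90 halves: h = s·√3/2 = 17.54·1.73205/2 ≈ 30.3802/2 ≈ 15.1901
(b) Area = (√3/4)·s² = (√3/4)·17.54² = (√3/4)·307.6516 ≈ 0.433013·307.6516 ≈ 133.217

Height = 15.19, Area = 133.2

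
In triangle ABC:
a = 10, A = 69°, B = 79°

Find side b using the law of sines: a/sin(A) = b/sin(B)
a/sin(A) = b/sin(B)  ⇒  b = a·sin(B)/sin(A) = 10·sin(79°)/sin(69°)
sin(79°) ≈ 0.981627, sin(69°) ≈ 0.93358
b ≈ 10·0.981627/0.93358 ≈ 9.81627/0.93358 ≈ 10.5147

b = 10.51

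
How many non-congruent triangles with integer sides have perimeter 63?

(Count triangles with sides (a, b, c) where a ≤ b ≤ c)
Let a ≤ b ≤ c with a + b + c = 63. The only binding inequality is a + b > c, i.e. 63 − c > c, so c < 63/2; and c ≥ 63/3 since c is the largest side.
So 21 ≤ c ≤ 31. For each c, b runs from ⌈(63 − c)/2⌉ up to c (then a = 63 − b − c satisfies 1 ≤ a ≤ b automatically), giving c − ⌈(63 − c)/2⌉ + 1 choices.
Summing over c: 1 + 2 + 4 + 5 + 7 + 8 + 10 + 11 + 13 + 14 + 16 = 91
Check (closed form: nearest integer to p²/48 for even p, (p+3)²/48 for odd p): (63+3)²/48 = 66²/48 = 4356/48 ≈ 90.75 → 91

91 triangles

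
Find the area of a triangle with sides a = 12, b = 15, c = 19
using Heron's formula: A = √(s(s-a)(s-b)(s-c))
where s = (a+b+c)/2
s = (12 + 15 + 19)/2 = 46/2 = 23
s − a = 11, s − b = 8, s − c = 4
s(s−a)(s−b)(s−c) = 23·11·8·4 = 8096
Area = √8096 ≈ 89.9778

s = 23.0, Area = 89.98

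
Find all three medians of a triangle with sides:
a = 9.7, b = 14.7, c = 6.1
Median formula: m_a = ½√(2b² + 2c² − a²) (and cyclically). a² = 94.09, b² = 216.09, c² = 37.21.
m_a = ½√(2·216.09 + 2·37.21 − 94.09) = ½√412.51 ≈ ½·20.3103 ≈ 10.1552
m_b = ½√(2·94.09 + 2·37.21 − 216.09) = ½√46.51 ≈ ½·6.81982 ≈ 3.40991
m_c = ½√(2·94.09 + 2·216.09 − 37.21) = ½√583.15 ≈ ½·24.1485 ≈ 12.0742

m_a = 10.16, m_b = 3.41, m_c = 12.07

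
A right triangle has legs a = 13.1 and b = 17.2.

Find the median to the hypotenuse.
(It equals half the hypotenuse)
Hypotenuse c = √(a² + b²) = √(171.61 + 295.84) = √467.45 ≈ 21.6206
Median to hypotenuse = c/2 ≈ 21.6206/2 ≈ 10.8103

Median = 10.81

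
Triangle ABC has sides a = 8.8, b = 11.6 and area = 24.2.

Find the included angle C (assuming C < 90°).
Area = ½·a·b·sin(C)  ⇒  sin(C) = 2·Area/(a·b) = 2·24.2/(8.8·11.6) = 48.4/102.08 ≈ 0.474138
C = arcsin(0.474138) ≈ 28.3032° (taking the acute solution since C < 90°)

C = 28.3°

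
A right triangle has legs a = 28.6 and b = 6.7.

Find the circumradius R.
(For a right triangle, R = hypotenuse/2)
Hypotenuse c = √(a² + b²) = √(817.96 + 44.89) = √862.85 ≈ 29.3743
R = c/2 ≈ 29.3743/2 ≈ 14.6872

R = 14.69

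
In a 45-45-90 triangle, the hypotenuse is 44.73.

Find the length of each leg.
In a 45-45-90 triangle hypotenuse = leg·√2, so leg = hypotenuse/√2.
Leg = 44.73/√2 ≈ 44.73/1.41421 ≈ 31.6289

Each leg = 31.63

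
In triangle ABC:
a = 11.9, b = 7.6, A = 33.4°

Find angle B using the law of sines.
a/sin(A) = b/sin(B)  ⇒  sin(B) = b·sin(A)/a = 7.6·sin(33.4°)/11.9
sin(33.4°) ≈ 0.550481
sin(B) ≈ 7.6·0.550481/11.9 ≈ 4.18365/11.9 ≈ 0.351568
B = arcsin(0.351568) ≈ 20.5832°
(Since b ≤ a we need B ≤ A, so the obtuse alternative 180° − 20.5832° ≈ 159.417° is rejected.)

B = 20.58°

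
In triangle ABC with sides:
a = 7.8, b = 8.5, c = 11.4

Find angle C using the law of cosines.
c² = a² + b² − 2ab·cos(C)  ⇒  cos(C) = (a² + b² − c²)/(2ab)
cos(C) = (7.8² + 8.5² − 11.4²)/(2·7.8·8.5) = (60.84 + 72.25 − 129.96)/132.6 = 3.13/132.6 ≈ 0.0236048
C = arccos(0.0236048) ≈ 88.6474°

C = 88.65°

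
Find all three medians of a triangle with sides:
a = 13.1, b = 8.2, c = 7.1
Median formula: m_a = ½√(2b² + 2c² − a²) (and cyclically). a² = 171.61, b² = 67.24, c² = 50.41.
m_a = ½√(2·67.24 + 2·50.41 − 171.61) = ½√63.69 ≈ ½·7.9806 ≈ 3.9903
m_b = ½√(2·171.61 + 2·50.41 − 67.24) = ½√376.8 ≈ ½·19.4113 ≈ 9.70567
m_c = ½√(2·171.61 + 2·67.24 − 50.41) = ½√427.29 ≈ ½·20.671 ≈ 10.3355

m_a = 3.99, m_b = 9.706, m_c = 10.34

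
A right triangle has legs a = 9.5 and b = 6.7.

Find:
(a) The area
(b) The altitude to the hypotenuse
(a) The legs are perpendicular, so Area = ½·a·b = ½·9.5·6.7 = ½·63.65 = 31.825
(b) Hypotenuse c = √(a² + b²) = √(90.25 + 44.89) = √135.14 ≈ 11.625
    Area = ½·c·h_c  ⇒  h_c = 2·Area/c = 63.65/11.625 ≈ 5.47528

Area = 31.825, h_c = 5.475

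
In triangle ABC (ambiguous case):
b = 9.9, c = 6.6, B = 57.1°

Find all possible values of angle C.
b/sin(B) = c/sin(C)  ⇒  sin(C) = c·sin(B)/b = 6.6·sin(57.1°)/9.9
sin(57.1°) ≈ 0.83962
sin(C) ≈ 6.6·0.83962/9.9 ≈ 5.54149/9.9 ≈ 0.559747
Candidate 1: C₁ = arcsin(0.559747) ≈ 34.0383°  →  A = 180° − 57.1° − 34.0383° ≈ 88.8617° > 0, valid
Candidate 2: C₂ = 180° − C₁ ≈ 145.962°  →  A = 180° − 57.1° − 145.962° ≈ -23.0617° ≤ 0, not a valid triangle

C = 34.04° (one solution)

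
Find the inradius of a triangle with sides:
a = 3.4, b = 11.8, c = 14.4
r = Area/s where s is the semi-perimeter.
s = (3.4 + 11.8 + 14.4)/2 = 29.6/2 = 14.8
Area = √(s(s−a)(s−b)(s−c)) = √(14.8·11.4·3·0.4) ≈ √202.464 ≈ 14.229
r ≈ 14.229/14.8 ≈ 0.961418

r = 0.9614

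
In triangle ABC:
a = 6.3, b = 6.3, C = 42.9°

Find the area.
Two sides and the included angle (SAS): A = ½·a·b·sin(C) = ½·6.3·6.3·sin(42.9°)
sin(42.9°) ≈ 0.680721
A ≈ ½·39.69·0.680721 = 19.845·0.680721 ≈ 13.5089

Area = 13.51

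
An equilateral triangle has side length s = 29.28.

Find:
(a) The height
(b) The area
(a) The height splits the triangle into two 30-60-90 halves: h = s·√3/2 = 29.28·1.73205/2 ≈ 50.7144/2 ≈ 25.3572
(b) Area = (√3/4)·s² = (√3/4)·29.28² = (√3/4)·857.3184 ≈ 0.433013·857.3184 ≈ 371.23

Height = 25.36, Area = 371.2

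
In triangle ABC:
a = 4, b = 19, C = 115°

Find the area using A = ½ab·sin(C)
A = ½·a·b·sin(C) = ½·4·19·sin(115°)
sin(115°) ≈ 0.906308
A ≈ ½·76·0.906308 = 38·0.906308 ≈ 34.4397

Area = 34.44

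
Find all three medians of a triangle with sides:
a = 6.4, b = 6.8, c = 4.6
Median formula: m_a = ½√(2b² + 2c² − a²) (and cyclically). a² = 40.96, b² = 46.24, c² = 21.16.
m_a = ½√(2·46.24 + 2·21.16 − 40.96) = ½√93.84 ≈ ½·9.6871 ≈ 4.84355
m_b = ½√(2·40.96 + 2·21.16 − 46.24) = ½√78 ≈ ½·8.83176 ≈ 4.41588
m_c = ½√(2·40.96 + 2·46.24 − 21.16) = ½√153.24 ≈ ½·12.379 ≈ 6.18951

m_a = 4.844, m_b = 4.416, m_c = 6.19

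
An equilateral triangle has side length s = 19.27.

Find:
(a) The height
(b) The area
(a) The height splits the triangle into two 30-60-90 halves: h = s·√3/2 = 19.27·1.73205/2 ≈ 33.3766/2 ≈ 16.6883
(b) Area = (√3/4)·s² = (√3/4)·19.27² = (√3/4)·371.3329 ≈ 0.433013·371.3329 ≈ 160.792

Height = 16.69, Area = 160.8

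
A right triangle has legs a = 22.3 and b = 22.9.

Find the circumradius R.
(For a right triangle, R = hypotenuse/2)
Hypotenuse c = √(a² + b²) = √(497.29 + 524.41) = √1021.7 ≈ 31.964
R = c/2 ≈ 31.964/2 ≈ 15.982

R = 15.98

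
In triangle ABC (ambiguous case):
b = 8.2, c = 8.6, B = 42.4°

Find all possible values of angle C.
b/sin(B) = c/sin(C)  ⇒  sin(C) = c·sin(B)/b = 8.6·sin(42.4°)/8.2
sin(42.4°) ≈ 0.674302
sin(C) ≈ 8.6·0.674302/8.2 ≈ 5.799/8.2 ≈ 0.707195
Candidate 1: C₁ = arcsin(0.707195) ≈ 45.0072°  →  A = 180° − 42.4° − 45.0072° ≈ 92.5928° > 0, valid
Candidate 2: C₂ = 180° − C₁ ≈ 134.993°  →  A = 180° − 42.4° − 134.993° ≈ 2.60716° > 0, valid

C = 45.01° or C = 135° (two solutions)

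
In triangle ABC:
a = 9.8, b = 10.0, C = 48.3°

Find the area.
Two sides and the included angle (SAS): A = ½·a·b·sin(C) = ½·9.8·10.0·sin(48.3°)
sin(48.3°) ≈ 0.746638
A ≈ ½·98·0.746638 = 49·0.746638 ≈ 36.5853

Area = 36.59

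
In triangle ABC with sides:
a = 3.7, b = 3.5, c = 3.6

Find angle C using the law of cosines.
c² = a² + b² − 2ab·cos(C)  ⇒  cos(C) = (a² + b² − c²)/(2ab)
cos(C) = (3.7² + 3.5² − 3.6²)/(2·3.7·3.5) = (13.69 + 12.25 − 12.96)/25.9 = 12.98/25.9 ≈ 0.501158
C = arccos(0.501158) ≈ 59.9233°

C = 59.92°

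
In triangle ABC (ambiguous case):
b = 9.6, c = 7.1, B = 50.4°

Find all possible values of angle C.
b/sin(B) = c/sin(C)  ⇒  sin(C) = c·sin(B)/b = 7.1·sin(50.4°)/9.6
sin(50.4°) ≈ 0.770513
sin(C) ≈ 7.1·0.770513/9.6 ≈ 5.47064/9.6 ≈ 0.569859
Candidate 1: C₁ = arcsin(0.569859) ≈ 34.7404°  →  A = 180° − 50.4° − 34.7404° ≈ 94.8596° > 0, valid
Candidate 2: C₂ = 180° − C₁ ≈ 145.26°  →  A = 180° − 50.4° − 145.26° ≈ -15.6596° ≤ 0, not a valid triangle

C = 34.74° (one solution)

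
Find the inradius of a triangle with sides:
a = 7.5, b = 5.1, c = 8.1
r = Area/s where s is the semi-perimeter.
s = (7.5 + 5.1 + 8.1)/2 = 20.7/2 = 10.35
Area = √(s(s−a)(s−b)(s−c)) = √(10.35·2.85·5.25·2.25) ≈ √348.439 ≈ 18.6665
r ≈ 18.6665/10.35 ≈ 1.80353

r = 1.804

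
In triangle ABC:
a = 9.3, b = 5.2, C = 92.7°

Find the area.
Two sides and the included angle (SAS): A = ½·a·b·sin(C) = ½·9.3·5.2·sin(92.7°)
sin(92.7°) ≈ 0.99889
A ≈ ½·48.36·0.99889 = 24.18·0.99889 ≈ 24.1532

Area = 24.15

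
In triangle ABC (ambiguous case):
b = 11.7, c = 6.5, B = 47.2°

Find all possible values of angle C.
b/sin(B) = c/sin(C)  ⇒  sin(C) = c·sin(B)/b = 6.5·sin(47.2°)/11.7
sin(47.2°) ≈ 0.73373
sin(C) ≈ 6.5·0.73373/11.7 ≈ 4.76924/11.7 ≈ 0.407628
Candidate 1: C₁ = arcsin(0.407628) ≈ 24.0559°  →  A = 180° − 47.2° − 24.0559° ≈ 108.744° > 0, valid
Candidate 2: C₂ = 180° − C₁ ≈ 155.944°  →  A = 180° − 47.2° − 155.944° ≈ -23.1441° ≤ 0, not a valid triangle

C = 24.06° (one solution)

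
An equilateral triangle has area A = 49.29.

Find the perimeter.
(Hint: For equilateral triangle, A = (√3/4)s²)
A = (√3/4)s²  ⇒  s² = 4A/√3 = 4·49.29/√3 = 197.16/1.73205 ≈ 113.83
s ≈ √113.83 ≈ 10.6691
Perimeter = 3s ≈ 3·10.6691 ≈ 32.0074

Perimeter = 32.01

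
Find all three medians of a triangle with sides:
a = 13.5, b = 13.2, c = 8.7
Median formula: m_a = ½√(2b² + 2c² − a²) (and cyclically). a² = 182.25, b² = 174.24, c² = 75.69.
m_a = ½√(2·174.24 + 2·75.69 − 182.25) = ½√317.61 ≈ ½·17.8216 ≈ 8.91081
m_b = ½√(2·182.25 + 2·75.69 − 174.24) = ½√341.64 ≈ ½·18.4835 ≈ 9.24175
m_c = ½√(2·182.25 + 2·174.24 − 75.69) = ½√637.29 ≈ ½·25.2446 ≈ 12.6223

m_a = 8.911, m_b = 9.242, m_c = 12.62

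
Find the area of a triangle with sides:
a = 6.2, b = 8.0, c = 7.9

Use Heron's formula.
s = (6.2 + 8.0 + 7.9)/2 = 22.1/2 = 11.05
s − a = 4.85, s − b = 3.05, s − c = 3.15
s(s−a)(s−b)(s−c) = 11.05·4.85·3.05·3.15 ≈ 514.89
Area = √514.89 ≈ 22.6912

Area = 22.69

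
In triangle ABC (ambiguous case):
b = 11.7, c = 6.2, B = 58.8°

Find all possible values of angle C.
b/sin(B) = c/sin(C)  ⇒  sin(C) = c·sin(B)/b = 6.2·sin(58.8°)/11.7
sin(58.8°) ≈ 0.855364
sin(C) ≈ 6.2·0.855364/11.7 ≈ 5.30326/11.7 ≈ 0.45327
Candidate 1: C₁ = arcsin(0.45327) ≈ 26.9537°  →  A = 180° − 58.8° − 26.9537° ≈ 94.2463° > 0, valid
Candidate 2: C₂ = 180° − C₁ ≈ 153.046°  →  A = 180° − 58.8° − 153.046° ≈ -31.8463° ≤ 0, not a valid triangle

C = 26.95° (one solution)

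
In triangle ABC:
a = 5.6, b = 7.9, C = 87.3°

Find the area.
Two sides and the included angle (SAS): A = ½·a·b·sin(C) = ½·5.6·7.9·sin(87.3°)
sin(87.3°) ≈ 0.99889
A ≈ ½·44.24·0.99889 = 22.12·0.99889 ≈ 22.0954

Area = 22.1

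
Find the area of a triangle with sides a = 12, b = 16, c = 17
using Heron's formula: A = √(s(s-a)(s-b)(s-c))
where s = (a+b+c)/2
s = (12 + 16 + 17)/2 = 45/2 = 22.5
s − a = 10.5, s − b = 6.5, s − c = 5.5
s(s−a)(s−b)(s−c) = 22.5·10.5·6.5·5.5 = 8445.9375
Area = √8445.9375 ≈ 91.9018

s = 22.5, Area = 91.9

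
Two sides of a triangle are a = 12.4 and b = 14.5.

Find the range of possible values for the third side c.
Triangle inequality: |a − b| < c < a + b
|a − b| = |12.4 − 14.5| = 2.1
a + b = 12.4 + 14.5 = 26.9

2.1 < c < 26.9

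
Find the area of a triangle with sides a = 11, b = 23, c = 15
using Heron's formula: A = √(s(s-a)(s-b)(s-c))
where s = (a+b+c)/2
s = (11 + 23 + 15)/2 = 49/2 = 24.5
s − a = 13.5, s − b = 1.5, s − c = 9.5
s(s−a)(s−b)(s−c) = 24.5·13.5·1.5·9.5 = 4713.1875
Area = √4713.1875 ≈ 68.6527

s = 24.5, Area = 68.65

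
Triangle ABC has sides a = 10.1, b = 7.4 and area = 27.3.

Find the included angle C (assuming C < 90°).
Area = ½·a·b·sin(C)  ⇒  sin(C) = 2·Area/(a·b) = 2·27.3/(10.1·7.4) = 54.6/74.74 ≈ 0.730533
C = arcsin(0.730533) ≈ 46.9311° (taking the acute solution since C < 90°)

C = 46.93°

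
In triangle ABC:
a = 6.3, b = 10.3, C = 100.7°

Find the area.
Two sides and the included angle (SAS): A = ½·a·b·sin(C) = ½·6.3·10.3·sin(100.7°)
sin(100.7°) ≈ 0.982613
A ≈ ½·64.89·0.982613 = 32.445·0.982613 ≈ 31.8809

Area = 31.88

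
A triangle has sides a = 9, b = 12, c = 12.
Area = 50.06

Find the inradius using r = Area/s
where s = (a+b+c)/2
s = (9 + 12 + 12)/2 = 33/2 = 16.5
r = Area/s = 50.06/16.5 ≈ 3.03394

r = 3.034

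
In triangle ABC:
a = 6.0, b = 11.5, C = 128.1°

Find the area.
Two sides and the included angle (SAS): A = ½·a·b·sin(C) = ½·6.0·11.5·sin(128.1°)
sin(128.1°) ≈ 0.786935
A ≈ ½·69·0.786935 = 34.5·0.786935 ≈ 27.1493

Area = 27.15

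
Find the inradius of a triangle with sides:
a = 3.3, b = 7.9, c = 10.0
r = Area/s where s is the semi-perimeter.
s = (3.3 + 7.9 + 10.0)/2 = 21.2/2 = 10.6
Area = √(s(s−a)(s−b)(s−c)) = √(10.6·7.3·2.7·0.6) ≈ √125.356 ≈ 11.1962
r ≈ 11.1962/10.6 ≈ 1.05625

r = 1.056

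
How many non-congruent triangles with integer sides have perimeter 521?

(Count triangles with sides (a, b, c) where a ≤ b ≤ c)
Let a ≤ b ≤ c with a + b + c = 521. The only binding inequality is a + b > c, i.e. 521 − c > c, so c < 521/2; and c ≥ 521/3 since c is the largest side.
So 174 ≤ c ≤ 260. For each c, b runs from ⌈(521 − c)/2⌉ up to c (then a = 521 − b − c satisfies 1 ≤ a ≤ b automatically), giving c − ⌈(521 − c)/2⌉ + 1 choices.
Summing over c: 1 + 3 + 4 + 6 + … + 129 + 130  (87 terms, c = 174, …, 260) = 5720
Check (closed form: nearest integer to p²/48 for even p, (p+3)²/48 for odd p): (521+3)²/48 = 524²/48 = 274576/48 ≈ 5720.33 → 5720

5720 triangles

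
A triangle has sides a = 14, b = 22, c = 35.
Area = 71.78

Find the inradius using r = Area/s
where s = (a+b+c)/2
s = (14 + 22 + 35)/2 = 71/2 = 35.5
r = Area/s = 71.78/35.5 ≈ 2.02197

r = 2.022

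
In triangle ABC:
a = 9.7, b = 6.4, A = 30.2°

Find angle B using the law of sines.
a/sin(A) = b/sin(B)  ⇒  sin(B) = b·sin(A)/a = 6.4·sin(30.2°)/9.7
sin(30.2°) ≈ 0.50302
sin(B) ≈ 6.4·0.50302/9.7 ≈ 3.21933/9.7 ≈ 0.331889
B = arcsin(0.331889) ≈ 19.3835°
(Since b ≤ a we need B ≤ A, so the obtuse alternative 180° − 19.3835° ≈ 160.617° is rejected.)

B = 19.38°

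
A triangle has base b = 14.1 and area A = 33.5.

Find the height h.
A = ½·b·h  ⇒  h = 2A/b = 2·33.5/14.1 = 67/14.1 ≈ 4.75177

h = 4.752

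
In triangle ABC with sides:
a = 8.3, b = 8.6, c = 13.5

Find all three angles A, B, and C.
Law of cosines for each angle (a² = 68.89, b² = 73.96, c² = 182.25):
cos(A) = (b² + c² − a²)/(2bc) = (73.96 + 182.25 − 68.89)/(2·8.6·13.5) = 187.32/232.2 ≈ 0.806718  ⇒  A ≈ 36.2235°
cos(B) = (a² + c² − b²)/(2ac) = (68.89 + 182.25 − 73.96)/(2·8.3·13.5) = 177.18/224.1 ≈ 0.790629  ⇒  B ≈ 37.7557°
cos(C) = (a² + b² − c²)/(2ab) = (68.89 + 73.96 − 182.25)/(2·8.3·8.6) = -39.4/142.76 ≈ -0.275988  ⇒  C ≈ 106.021°
Check: A + B + C ≈ 180°

A = 36.22°, B = 37.76°, C = 106°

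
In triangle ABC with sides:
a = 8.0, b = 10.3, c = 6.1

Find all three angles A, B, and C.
Law of cosines for each angle (a² = 64, b² = 106.09, c² = 37.21):
cos(A) = (b² + c² − a²)/(2bc) = (106.09 + 37.21 − 64)/(2·10.3·6.1) = 79.3/125.66 ≈ 0.631068  ⇒  A ≈ 50.871°
cos(B) = (a² + c² − b²)/(2ac) = (64 + 37.21 − 106.09)/(2·8.0·6.1) = -4.88/97.6 ≈ -0.05  ⇒  B ≈ 92.866°
cos(C) = (a² + b² − c²)/(2ab) = (64 + 106.09 − 37.21)/(2·8.0·10.3) = 132.88/164.8 ≈ 0.806311  ⇒  C ≈ 36.263°
Check: A + B + C ≈ 180°

A = 50.87°, B = 92.87°, C = 36.26°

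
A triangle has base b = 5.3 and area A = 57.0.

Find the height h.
A = ½·b·h  ⇒  h = 2A/b = 2·57.0/5.3 = 114/5.3 ≈ 21.5094

h = 21.51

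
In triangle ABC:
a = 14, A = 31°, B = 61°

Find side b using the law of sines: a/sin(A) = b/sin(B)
a/sin(A) = b/sin(B)  ⇒  b = a·sin(B)/sin(A) = 14·sin(61°)/sin(31°)
sin(61°) ≈ 0.87462, sin(31°) ≈ 0.515038
b ≈ 14·0.87462/0.515038 ≈ 12.2447/0.515038 ≈ 23.7743

b = 23.77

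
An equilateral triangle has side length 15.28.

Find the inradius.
r = Area/s with s the semi-perimeter.
Area = (√3/4)·15.28² = (√3/4)·233.4784 ≈ 0.433013·233.4784 ≈ 101.099
s = 3·15.28/2 = 22.92
r ≈ 101.099/22.92 ≈ 4.41096
(Equivalently r = side/(2√3) = 15.28/3.4641 ≈ 4.41096.)

r = 4.411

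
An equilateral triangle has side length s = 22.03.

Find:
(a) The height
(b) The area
(a) The height splits the triangle into two 30-60-90 halves: h = s·√3/2 = 22.03·1.73205/2 ≈ 38.1571/2 ≈ 19.0785
(b) Area = (√3/4)·s² = (√3/4)·22.03² = (√3/4)·485.3209 ≈ 0.433013·485.3209 ≈ 210.15

Height = 19.08, Area = 210.2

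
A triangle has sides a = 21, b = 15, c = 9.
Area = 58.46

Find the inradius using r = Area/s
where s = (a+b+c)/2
s = (21 + 15 + 9)/2 = 45/2 = 22.5
r = Area/s = 58.46/22.5 ≈ 2.59822

r = 2.598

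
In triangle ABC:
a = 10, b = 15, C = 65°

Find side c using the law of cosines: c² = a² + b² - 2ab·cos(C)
c² = 10² + 15² − 2·10·15·cos(65°)
cos(65°) ≈ 0.422618
c² ≈ 100 + 225 − 300·(0.422618) ≈ 325 − 126.785 ≈ 198.215
c ≈ √198.215 ≈ 14.0789

c = 14.08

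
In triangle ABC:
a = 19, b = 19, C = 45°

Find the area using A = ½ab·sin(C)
A = ½·a·b·sin(C) = ½·19·19·sin(45°)
sin(45°) ≈ 0.707107
A ≈ ½·361·0.707107 = 180.5·0.707107 ≈ 127.633

Area = 127.6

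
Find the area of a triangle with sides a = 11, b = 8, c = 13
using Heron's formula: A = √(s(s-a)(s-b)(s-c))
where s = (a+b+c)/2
s = (11 + 8 + 13)/2 = 32/2 = 16
s − a = 5, s − b = 8, s − c = 3
s(s−a)(s−b)(s−c) = 16·5·8·3 = 1920
Area = √1920 ≈ 43.8178

s = 16.0, Area = 43.82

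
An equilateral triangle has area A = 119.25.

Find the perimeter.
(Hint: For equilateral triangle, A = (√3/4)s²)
A = (√3/4)s²  ⇒  s² = 4A/√3 = 4·119.25/√3 = 477/1.73205 ≈ 275.396
s ≈ √275.396 ≈ 16.5951
Perimeter = 3s ≈ 3·16.5951 ≈ 49.7852

Perimeter = 49.79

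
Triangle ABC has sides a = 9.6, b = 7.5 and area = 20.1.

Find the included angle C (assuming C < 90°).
Area = ½·a·b·sin(C)  ⇒  sin(C) = 2·Area/(a·b) = 2·20.1/(9.6·7.5) = 40.2/72 ≈ 0.558333
C = arcsin(0.558333) ≈ 33.9406° (taking the acute solution since C < 90°)

C = 33.94°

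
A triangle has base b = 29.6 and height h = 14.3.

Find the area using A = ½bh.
A = ½·b·h = ½·29.6·14.3 = ½·423.28 = 211.64

Area = 211.64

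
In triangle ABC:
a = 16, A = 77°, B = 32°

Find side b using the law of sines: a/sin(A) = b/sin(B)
a/sin(A) = b/sin(B)  ⇒  b = a·sin(B)/sin(A) = 16·sin(32°)/sin(77°)
sin(32°) ≈ 0.529919, sin(77°) ≈ 0.97437
b ≈ 16·0.529919/0.97437 ≈ 8.47871/0.97437 ≈ 8.70173

b = 8.702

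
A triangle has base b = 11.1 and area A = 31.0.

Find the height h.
A = ½·b·h  ⇒  h = 2A/b = 2·31.0/11.1 = 62/11.1 ≈ 5.58559

h = 5.586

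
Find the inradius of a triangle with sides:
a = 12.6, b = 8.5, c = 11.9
r = Area/s where s is the semi-perimeter.
s = (12.6 + 8.5 + 11.9)/2 = 33/2 = 16.5
Area = √(s(s−a)(s−b)(s−c)) = √(16.5·3.9·8·4.6) ≈ √2368.08 ≈ 48.6629
r ≈ 48.6629/16.5 ≈ 2.94927

r = 2.949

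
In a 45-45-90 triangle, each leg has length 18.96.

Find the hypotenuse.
In a 45-45-90 triangle the sides are in ratio 1 : 1 : √2, so hypotenuse = leg·√2.
Hypotenuse = 18.96·√2 ≈ 18.96·1.41421 ≈ 26.8135

Hypotenuse = 18.96√2 = 26.81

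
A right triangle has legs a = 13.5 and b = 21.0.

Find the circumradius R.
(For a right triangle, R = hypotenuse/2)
Hypotenuse c = √(a² + b²) = √(182.25 + 441) = √623.25 ≈ 24.965
R = c/2 ≈ 24.965/2 ≈ 12.4825

R = 12.48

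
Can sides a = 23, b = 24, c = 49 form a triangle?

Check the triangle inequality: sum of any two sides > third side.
a + b vs c: 23 + 24 = 47 ≤ 49  ✗
a + c vs b: 23 + 49 = 72 > 24  ✓
b + c vs a: 24 + 49 = 73 > 23  ✓

No: 23 + 24 = 47 is not > 49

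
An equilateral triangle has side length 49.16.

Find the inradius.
r = Area/s with s the semi-perimeter.
Area = (√3/4)·49.16² = (√3/4)·2416.7056 ≈ 0.433013·2416.7056 ≈ 1046.46
s = 3·49.16/2 = 73.74
r ≈ 1046.46/73.74 ≈ 14.1913
(Equivalently r = side/(2√3) = 49.16/3.4641 ≈ 14.1913.)

r = 14.19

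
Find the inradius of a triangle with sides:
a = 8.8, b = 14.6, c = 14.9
r = Area/s where s is the semi-perimeter.
s = (8.8 + 14.6 + 14.9)/2 = 38.3/2 = 19.15
Area = √(s(s−a)(s−b)(s−c)) = √(19.15·10.35·4.55·4.25) ≈ √3832.74 ≈ 61.9091
r ≈ 61.9091/19.15 ≈ 3.23285

r = 3.233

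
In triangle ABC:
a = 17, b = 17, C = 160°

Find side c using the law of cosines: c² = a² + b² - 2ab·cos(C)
c² = 17² + 17² − 2·17·17·cos(160°)
cos(160°) ≈ -0.939693
c² ≈ 289 + 289 − 578·(-0.939693) ≈ 578 + 543.142 ≈ 1121.14
c ≈ √1121.14 ≈ 33.4835

c = 33.48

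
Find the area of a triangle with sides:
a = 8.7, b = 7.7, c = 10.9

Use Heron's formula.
s = (8.7 + 7.7 + 10.9)/2 = 27.3/2 = 13.65
s − a = 4.95, s − b = 5.95, s − c = 2.75
s(s−a)(s−b)(s−c) = 13.65·4.95·5.95·2.75 ≈ 1105.57
Area = √1105.57 ≈ 33.2502

Area = 33.25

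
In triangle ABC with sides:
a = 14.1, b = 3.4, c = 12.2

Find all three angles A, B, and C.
Law of cosines for each angle (a² = 198.81, b² = 11.56, c² = 148.84):
cos(A) = (b² + c² − a²)/(2bc) = (11.56 + 148.84 − 198.81)/(2·3.4·12.2) = -38.41/82.96 ≈ -0.462994  ⇒  A ≈ 117.58°
cos(B) = (a² + c² − b²)/(2ac) = (198.81 + 148.84 − 11.56)/(2·14.1·12.2) = 336.09/344.04 ≈ 0.976892  ⇒  B ≈ 12.3412°
cos(C) = (a² + b² − c²)/(2ab) = (198.81 + 11.56 − 148.84)/(2·14.1·3.4) = 61.53/95.88 ≈ 0.64174  ⇒  C ≈ 50.0783°
Check: A + B + C ≈ 180°

A = 117.6°, B = 12.34°, C = 50.08°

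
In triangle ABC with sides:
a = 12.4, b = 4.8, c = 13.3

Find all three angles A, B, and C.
Law of cosines for each angle (a² = 153.76, b² = 23.04, c² = 176.89):
cos(A) = (b² + c² − a²)/(2bc) = (23.04 + 176.89 − 153.76)/(2·4.8·13.3) = 46.17/127.68 ≈ 0.361607  ⇒  A ≈ 68.8011°
cos(B) = (a² + c² − b²)/(2ac) = (153.76 + 176.89 − 23.04)/(2·12.4·13.3) = 307.61/329.84 ≈ 0.932604  ⇒  B ≈ 21.1556°
cos(C) = (a² + b² − c²)/(2ab) = (153.76 + 23.04 − 176.89)/(2·12.4·4.8) = -0.09/119.04 ≈ -0.000756048  ⇒  C ≈ 90.0433°
Check: A + B + C ≈ 180°

A = 68.8°, B = 21.16°, C = 90.04°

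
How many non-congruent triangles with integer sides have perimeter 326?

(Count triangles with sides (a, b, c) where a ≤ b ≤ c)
Let a ≤ b ≤ c with a + b + c = 326. The only binding inequality is a + b > c, i.e. 326 − c > c, so c < 326/2; and c ≥ 326/3 since c is the largest side.
So 109 ≤ c ≤ 162. For each c, b runs from ⌈(326 − c)/2⌉ up to c (then a = 326 − b − c satisfies 1 ≤ a ≤ b automatically), giving c − ⌈(326 − c)/2⌉ + 1 choices.
Summing over c: 1 + 3 + 4 + 6 + … + 79 + 81  (54 terms, c = 109, …, 162) = 2214
Check (closed form: nearest integer to p²/48 for even p, (p+3)²/48 for odd p): 326²/48 = 106276/48 ≈ 2214.08 → 2214

2214 triangles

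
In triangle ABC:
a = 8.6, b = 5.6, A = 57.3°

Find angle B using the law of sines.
a/sin(A) = b/sin(B)  ⇒  sin(B) = b·sin(A)/a = 5.6·sin(57.3°)/8.6
sin(57.3°) ≈ 0.841511
sin(B) ≈ 5.6·0.841511/8.6 ≈ 4.71246/8.6 ≈ 0.547961
B = arcsin(0.547961) ≈ 33.2272°
(Since b ≤ a we need B ≤ A, so the obtuse alternative 180° − 33.2272° ≈ 146.773° is rejected.)

B = 33.23°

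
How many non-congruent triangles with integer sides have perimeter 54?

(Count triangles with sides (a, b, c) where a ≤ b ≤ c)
Let a ≤ b ≤ c with a + b + c = 54. The only binding inequality is a + b > c, i.e. 54 − c > c, so c < 54/2; and c ≥ 54/3 since c is the largest side.
So 18 ≤ c ≤ 26. For each c, b runs from ⌈(54 − c)/2⌉ up to c (then a = 54 − b − c satisfies 1 ≤ a ≤ b automatically), giving c − ⌈(54 − c)/2⌉ + 1 choices.
Summing over c: 1 + 2 + 4 + 5 + 7 + 8 + 10 + 11 + 13 = 61
Check (closed form: nearest integer to p²/48 for even p, (p+3)²/48 for odd p): 54²/48 = 2916/48 ≈ 60.75 → 61

61 triangles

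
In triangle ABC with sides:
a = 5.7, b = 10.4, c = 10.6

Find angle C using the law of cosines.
c² = a² + b² − 2ab·cos(C)  ⇒  cos(C) = (a² + b² − c²)/(2ab)
cos(C) = (5.7² + 10.4² − 10.6²)/(2·5.7·10.4) = (32.49 + 108.16 − 112.36)/118.56 = 28.29/118.56 ≈ 0.238613
C = arccos(0.238613) ≈ 76.1953°

C = 76.2°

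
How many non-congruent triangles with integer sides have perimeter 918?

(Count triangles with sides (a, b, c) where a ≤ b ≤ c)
Let a ≤ b ≤ c with a + b + c = 918. The only binding inequality is a + b > c, i.e. 918 − c > c, so c < 918/2; and c ≥ 918/3 since c is the largest side.
So 306 ≤ c ≤ 458. For each c, b runs from ⌈(918 − c)/2⌉ up to c (then a = 918 − b − c satisfies 1 ≤ a ≤ b automatically), giving c − ⌈(918 − c)/2⌉ + 1 choices.
Summing over c: 1 + 2 + 4 + 5 + … + 227 + 229  (153 terms, c = 306, …, 458) = 17557
Check (closed form: nearest integer to p²/48 for even p, (p+3)²/48 for odd p): 918²/48 = 842724/48 ≈ 17556.75 → 17557

17557 triangles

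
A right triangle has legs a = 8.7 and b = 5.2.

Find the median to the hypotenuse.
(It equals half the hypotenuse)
Hypotenuse c = √(a² + b²) = √(75.69 + 27.04) = √102.73 ≈ 10.1356
Median to hypotenuse = c/2 ≈ 10.1356/2 ≈ 5.06779

Median = 5.068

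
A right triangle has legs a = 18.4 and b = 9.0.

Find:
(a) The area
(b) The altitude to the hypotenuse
(a) The legs are perpendicular, so Area = ½·a·b = ½·18.4·9.0 = ½·165.6 = 82.8
(b) Hypotenuse c = √(a² + b²) = √(338.56 + 81) = √419.56 ≈ 20.4832
    Area = ½·c·h_c  ⇒  h_c = 2·Area/c = 165.6/20.4832 ≈ 8.08469

Area = 82.8, h_c = 8.085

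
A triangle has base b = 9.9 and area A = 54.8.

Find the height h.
A = ½·b·h  ⇒  h = 2A/b = 2·54.8/9.9 = 109.6/9.9 ≈ 11.0707

h = 11.07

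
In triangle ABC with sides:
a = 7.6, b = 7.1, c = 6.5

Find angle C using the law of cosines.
c² = a² + b² − 2ab·cos(C)  ⇒  cos(C) = (a² + b² − c²)/(2ab)
cos(C) = (7.6² + 7.1² − 6.5²)/(2·7.6·7.1) = (57.76 + 50.41 − 42.25)/107.92 = 65.92/107.92 ≈ 0.610823
C = arccos(0.610823) ≈ 52.351°

C = 52.35°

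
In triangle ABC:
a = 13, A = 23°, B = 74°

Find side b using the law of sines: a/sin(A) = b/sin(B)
a/sin(A) = b/sin(B)  ⇒  b = a·sin(B)/sin(A) = 13·sin(74°)/sin(23°)
sin(74°) ≈ 0.961262, sin(23°) ≈ 0.390731
b ≈ 13·0.961262/0.390731 ≈ 12.4964/0.390731 ≈ 31.9821

b = 31.98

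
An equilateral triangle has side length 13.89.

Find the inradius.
r = Area/s with s the semi-perimeter.
Area = (√3/4)·13.89² = (√3/4)·192.9321 ≈ 0.433013·192.9321 ≈ 83.542
s = 3·13.89/2 = 20.835
r ≈ 83.542/20.835 ≈ 4.0097
(Equivalently r = side/(2√3) = 13.89/3.4641 ≈ 4.0097.)

r = 4.01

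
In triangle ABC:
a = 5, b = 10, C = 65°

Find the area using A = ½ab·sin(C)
A = ½·a·b·sin(C) = ½·5·10·sin(65°)
sin(65°) ≈ 0.906308
A ≈ ½·50·0.906308 = 25·0.906308 ≈ 22.6577

Area = 22.66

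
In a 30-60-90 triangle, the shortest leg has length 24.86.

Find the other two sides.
In a 30-60-90 triangle the sides are in ratio 1 : √3 : 2 (short leg : long leg : hypotenuse).
Long leg = 24.86·√3 ≈ 24.86·1.73205 ≈ 43.0588
Hypotenuse = 2·24.86 = 49.72

Long leg = 24.86√3 = 43.06, Hypotenuse = 49.72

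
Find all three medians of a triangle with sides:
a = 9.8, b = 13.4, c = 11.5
Median formula: m_a = ½√(2b² + 2c² − a²) (and cyclically). a² = 96.04, b² = 179.56, c² = 132.25.
m_a = ½√(2·179.56 + 2·132.25 − 96.04) = ½√527.58 ≈ ½·22.9691 ≈ 11.4846
m_b = ½√(2·96.04 + 2·132.25 − 179.56) = ½√277.02 ≈ ½·16.6439 ≈ 8.32196
m_c = ½√(2·96.04 + 2·179.56 − 132.25) = ½√418.95 ≈ ½·20.4683 ≈ 10.2341

m_a = 11.48, m_b = 8.322, m_c = 10.23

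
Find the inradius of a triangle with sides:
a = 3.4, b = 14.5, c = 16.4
r = Area/s where s is the semi-perimeter.
s = (3.4 + 14.5 + 16.4)/2 = 34.3/2 = 17.15
Area = √(s(s−a)(s−b)(s−c)) = √(17.15·13.75·2.65·0.75) ≈ √468.677 ≈ 21.649
r ≈ 21.649/17.15 ≈ 1.26233

r = 1.262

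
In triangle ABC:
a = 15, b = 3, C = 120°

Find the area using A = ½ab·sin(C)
A = ½·a·b·sin(C) = ½·15·3·sin(120°)
sin(120°) ≈ 0.866025
A ≈ ½·45·0.866025 = 22.5·0.866025 ≈ 19.4856

Area = 19.49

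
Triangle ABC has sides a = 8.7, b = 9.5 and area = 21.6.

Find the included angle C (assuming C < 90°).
Area = ½·a·b·sin(C)  ⇒  sin(C) = 2·Area/(a·b) = 2·21.6/(8.7·9.5) = 43.2/82.65 ≈ 0.522686
C = arcsin(0.522686) ≈ 31.5126° (taking the acute solution since C < 90°)

C = 31.51°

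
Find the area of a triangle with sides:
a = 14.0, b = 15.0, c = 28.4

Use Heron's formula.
s = (14.0 + 15.0 + 28.4)/2 = 57.4/2 = 28.7
s − a = 14.7, s − b = 13.7, s − c = 0.3
s(s−a)(s−b)(s−c) = 28.7·14.7·13.7·0.3 ≈ 1733.97
Area = √1733.97 ≈ 41.6409

Area = 41.64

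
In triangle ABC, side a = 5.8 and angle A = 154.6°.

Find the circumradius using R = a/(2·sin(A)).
R = a/(2·sin(A)) = 5.8/(2·sin(154.6°))
sin(154.6°) ≈ 0.428935
R ≈ 5.8/(2·0.428935) = 5.8/0.85787 ≈ 6.76093

R = 6.761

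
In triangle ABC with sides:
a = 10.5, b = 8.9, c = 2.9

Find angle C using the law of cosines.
c² = a² + b² − 2ab·cos(C)  ⇒  cos(C) = (a² + b² − c²)/(2ab)
cos(C) = (10.5² + 8.9² − 2.9²)/(2·10.5·8.9) = (110.25 + 79.21 − 8.41)/186.9 = 181.05/186.9 ≈ 0.9687
C = arccos(0.9687) ≈ 14.3731°

C = 14.37°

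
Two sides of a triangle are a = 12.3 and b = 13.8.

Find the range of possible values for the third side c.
Triangle inequality: |a − b| < c < a + b
|a − b| = |12.3 − 13.8| = 1.5
a + b = 12.3 + 13.8 = 26.1

1.5 < c < 26.1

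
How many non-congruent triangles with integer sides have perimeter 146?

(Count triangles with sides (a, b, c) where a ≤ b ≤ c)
Let a ≤ b ≤ c with a + b + c = 146. The only binding inequality is a + b > c, i.e. 146 − c > c, so c < 146/2; and c ≥ 146/3 since c is the largest side.
So 49 ≤ c ≤ 72. For each c, b runs from ⌈(146 − c)/2⌉ up to c (then a = 146 − b − c satisfies 1 ≤ a ≤ b automatically), giving c − ⌈(146 − c)/2⌉ + 1 choices.
Summing over c: 1 + 3 + 4 + 6 + … + 34 + 36  (24 terms, c = 49, …, 72) = 444
Check (closed form: nearest integer to p²/48 for even p, (p+3)²/48 for odd p): 146²/48 = 21316/48 ≈ 444.08 → 444

444 triangles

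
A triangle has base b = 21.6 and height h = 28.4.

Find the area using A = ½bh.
A = ½·b·h = ½·21.6·28.4 = ½·613.44 = 306.72

Area = 306.72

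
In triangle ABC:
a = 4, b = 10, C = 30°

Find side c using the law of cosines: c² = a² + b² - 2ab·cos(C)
c² = 4² + 10² − 2·4·10·cos(30°)
cos(30°) ≈ 0.866025
c² ≈ 16 + 100 − 80·(0.866025) ≈ 116 − 69.282 ≈ 46.718
c ≈ √46.718 ≈ 6.83505

c = 6.835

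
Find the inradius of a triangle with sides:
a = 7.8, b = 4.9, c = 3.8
r = Area/s where s is the semi-perimeter.
s = (7.8 + 4.9 + 3.8)/2 = 16.5/2 = 8.25
Area = √(s(s−a)(s−b)(s−c)) = √(8.25·0.45·3.35·4.45) ≈ √55.3441 ≈ 7.43936
r ≈ 7.43936/8.25 ≈ 0.901741

r = 0.9017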